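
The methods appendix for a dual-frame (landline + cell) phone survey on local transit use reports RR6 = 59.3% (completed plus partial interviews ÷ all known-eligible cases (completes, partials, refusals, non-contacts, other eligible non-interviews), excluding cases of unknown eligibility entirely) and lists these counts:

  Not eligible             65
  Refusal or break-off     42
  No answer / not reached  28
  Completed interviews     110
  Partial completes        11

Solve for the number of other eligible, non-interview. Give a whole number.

13

Num → 110 + 11 = 121
RR6 = 121 / D = 0.593
D = 121 / 0.593 = 204.0
Remaining denominator categories sum to 191
other eligible, non-interview = 204.0 − 191 ≈ 13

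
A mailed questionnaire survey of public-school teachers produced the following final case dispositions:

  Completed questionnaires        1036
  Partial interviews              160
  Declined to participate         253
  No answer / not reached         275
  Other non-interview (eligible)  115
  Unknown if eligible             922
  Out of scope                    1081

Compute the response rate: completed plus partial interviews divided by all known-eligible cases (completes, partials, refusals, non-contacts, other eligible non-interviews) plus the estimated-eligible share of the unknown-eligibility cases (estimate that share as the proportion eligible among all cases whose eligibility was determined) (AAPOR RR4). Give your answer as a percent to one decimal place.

Num = 1036 + 160 = 1196
Known eligible = 1036 + 160 + 253 + 275 + 115 = 1839
e = 1839 / (1839 + 1081) = 1839 / 2920 = 0.6298
Eligible share of unknowns = 0.6298 × 922 = 580.68
Denom = 1839 + 580.68 = 2419.68
RR4 = 1196 / 2419.68 = 0.4943

49.4%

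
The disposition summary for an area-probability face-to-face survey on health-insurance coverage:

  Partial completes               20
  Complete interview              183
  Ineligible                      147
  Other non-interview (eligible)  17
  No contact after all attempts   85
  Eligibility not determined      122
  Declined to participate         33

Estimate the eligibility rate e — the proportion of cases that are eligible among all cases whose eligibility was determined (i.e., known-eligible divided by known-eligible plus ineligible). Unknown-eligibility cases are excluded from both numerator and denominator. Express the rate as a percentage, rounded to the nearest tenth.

69.7%

Determined eligible: 183 + 20 + 33 + 85 + 17 = 338
e = 338 / (338 + 147) = 338 / 485 = 0.6969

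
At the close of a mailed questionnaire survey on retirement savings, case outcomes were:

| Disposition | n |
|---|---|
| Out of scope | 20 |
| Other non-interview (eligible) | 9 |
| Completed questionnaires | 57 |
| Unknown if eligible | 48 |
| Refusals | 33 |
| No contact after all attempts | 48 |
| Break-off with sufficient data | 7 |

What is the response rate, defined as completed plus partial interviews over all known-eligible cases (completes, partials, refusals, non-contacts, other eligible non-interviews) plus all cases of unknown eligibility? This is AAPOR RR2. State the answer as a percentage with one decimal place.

31.7%

Num = 57 + 7 = 64
Denominator = 57 + 7 + 33 + 48 + 9 + 48 = 202
RR2 = 64 / 202 = 0.3168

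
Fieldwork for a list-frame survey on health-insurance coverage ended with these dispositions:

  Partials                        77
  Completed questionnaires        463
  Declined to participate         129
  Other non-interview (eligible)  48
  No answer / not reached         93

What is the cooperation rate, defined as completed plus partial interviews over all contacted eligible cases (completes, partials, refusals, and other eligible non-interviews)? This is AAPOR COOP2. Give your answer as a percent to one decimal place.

Num: 463 + 77 = 540
Denominator: 463 + 77 + 129 + 48 = 717
COOP2 = 540 / 717 = 0.7531

75.3%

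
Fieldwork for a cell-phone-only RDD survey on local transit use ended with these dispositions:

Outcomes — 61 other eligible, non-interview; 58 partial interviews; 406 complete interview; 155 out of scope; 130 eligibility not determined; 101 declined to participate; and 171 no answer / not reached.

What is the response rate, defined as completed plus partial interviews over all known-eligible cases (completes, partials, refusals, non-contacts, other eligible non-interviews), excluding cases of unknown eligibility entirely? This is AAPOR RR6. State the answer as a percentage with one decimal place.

Numerator: 406 + 58 = 464
Denominator: 406 + 58 + 101 + 171 + 61 = 797
RR6 = 464 / 797 = 0.5822

58.2%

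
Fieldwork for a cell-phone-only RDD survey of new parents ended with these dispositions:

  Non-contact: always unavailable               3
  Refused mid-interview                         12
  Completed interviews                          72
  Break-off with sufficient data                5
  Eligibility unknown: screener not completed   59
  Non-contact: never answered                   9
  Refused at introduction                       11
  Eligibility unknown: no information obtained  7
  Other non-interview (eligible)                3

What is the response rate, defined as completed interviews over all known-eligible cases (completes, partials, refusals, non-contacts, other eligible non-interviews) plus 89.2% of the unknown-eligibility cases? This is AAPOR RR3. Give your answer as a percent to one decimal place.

Refused = 11 + 12 = 23
No contact after all attempts = 9 + 3 = 12
Undetermined eligibility = 59 + 7 = 66
Top → 72
Known eligible → 72 + 5 + 23 + 12 + 3 = 115
e × U → 0.8920 × 66 = 58.87
Denominator → 115 + 58.87 = 173.87
RR3 = 72 / 173.87 = 0.4141

41.4%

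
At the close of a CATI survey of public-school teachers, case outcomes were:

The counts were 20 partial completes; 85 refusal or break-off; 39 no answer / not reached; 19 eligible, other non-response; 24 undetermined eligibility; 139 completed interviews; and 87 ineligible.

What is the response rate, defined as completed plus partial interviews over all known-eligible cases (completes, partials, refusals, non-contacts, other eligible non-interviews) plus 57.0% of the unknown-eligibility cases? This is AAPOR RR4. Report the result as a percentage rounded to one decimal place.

50.4%

Numerator = 139 + 20 = 159
Eligible (known) = 139 + 20 + 85 + 39 + 19 = 302
Eligible share of unknowns = 0.5700 × 24 = 13.68
Base = 302 + 13.68 = 315.68
RR4 = 159 / 315.68 = 0.5037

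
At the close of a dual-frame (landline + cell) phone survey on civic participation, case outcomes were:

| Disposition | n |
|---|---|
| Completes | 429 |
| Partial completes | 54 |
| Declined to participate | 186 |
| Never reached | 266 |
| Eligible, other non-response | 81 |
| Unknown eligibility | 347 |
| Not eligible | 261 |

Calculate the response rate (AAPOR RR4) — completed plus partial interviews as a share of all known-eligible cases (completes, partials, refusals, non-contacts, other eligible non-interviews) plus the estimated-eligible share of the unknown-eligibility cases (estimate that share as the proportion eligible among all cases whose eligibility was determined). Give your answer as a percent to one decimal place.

Numerator = 429 + 54 = 483
Eligible (known) = 429 + 54 + 186 + 266 + 81 = 1016
e = 1016 / (1016 + 261) = 1016 / 1277 = 0.7956
Estimated eligible among unknowns = 0.7956 × 347 = 276.07
Denominator = 1016 + 276.07 = 1292.07
RR4 = 483 / 1292.07 = 0.3738

37.4%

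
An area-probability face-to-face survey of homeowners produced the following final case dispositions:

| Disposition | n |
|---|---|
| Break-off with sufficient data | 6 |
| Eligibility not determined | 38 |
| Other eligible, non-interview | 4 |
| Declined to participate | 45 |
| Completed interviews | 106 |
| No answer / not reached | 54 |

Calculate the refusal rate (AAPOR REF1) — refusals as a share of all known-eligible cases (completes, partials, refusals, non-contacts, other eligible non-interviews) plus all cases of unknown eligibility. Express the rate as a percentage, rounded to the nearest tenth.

Numerator: 45
Denom: 106 + 6 + 45 + 54 + 4 + 38 = 253
REF1 = 45 / 253 = 0.1779

17.8%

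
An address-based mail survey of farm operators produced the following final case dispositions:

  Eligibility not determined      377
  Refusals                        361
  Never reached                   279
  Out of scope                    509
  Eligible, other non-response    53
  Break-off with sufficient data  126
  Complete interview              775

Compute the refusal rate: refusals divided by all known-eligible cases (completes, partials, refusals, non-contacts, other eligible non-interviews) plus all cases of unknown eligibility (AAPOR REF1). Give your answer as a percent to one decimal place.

Top: 361
Base: 775 + 126 + 361 + 279 + 53 + 377 = 1971
REF1 = 361 / 1971 = 0.1832

18.3%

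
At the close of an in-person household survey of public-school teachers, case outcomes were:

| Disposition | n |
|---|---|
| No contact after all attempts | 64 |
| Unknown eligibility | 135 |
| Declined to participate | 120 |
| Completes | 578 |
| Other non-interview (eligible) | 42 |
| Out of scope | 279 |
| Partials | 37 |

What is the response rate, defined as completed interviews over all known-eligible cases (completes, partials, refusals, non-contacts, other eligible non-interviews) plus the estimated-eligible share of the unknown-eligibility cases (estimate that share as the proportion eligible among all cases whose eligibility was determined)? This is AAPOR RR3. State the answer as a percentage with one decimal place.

61.3%

Top → 578
Determined eligible → 578 + 37 + 120 + 64 + 42 = 841
e = 841 / (841 + 279) = 841 / 1120 = 0.7509
Estimated eligible among unknowns → 0.7509 × 135 = 101.37
Denominator → 841 + 101.37 = 942.37
RR3 = 578 / 942.37 = 0.6133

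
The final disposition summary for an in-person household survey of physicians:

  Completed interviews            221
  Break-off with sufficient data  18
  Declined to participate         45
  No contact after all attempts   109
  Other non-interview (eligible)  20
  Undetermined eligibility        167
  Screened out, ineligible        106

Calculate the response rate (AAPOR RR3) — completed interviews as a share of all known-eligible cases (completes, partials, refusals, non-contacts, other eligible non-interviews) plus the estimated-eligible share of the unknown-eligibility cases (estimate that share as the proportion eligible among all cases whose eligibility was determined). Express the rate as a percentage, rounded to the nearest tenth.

Num = 221
Known eligible = 221 + 18 + 45 + 109 + 20 = 413
e = 413 / (413 + 106) = 413 / 519 = 0.7958
e × U = 0.7958 × 167 = 132.90
Denominator = 413 + 132.90 = 545.90
RR3 = 221 / 545.90 = 0.4048

40.5%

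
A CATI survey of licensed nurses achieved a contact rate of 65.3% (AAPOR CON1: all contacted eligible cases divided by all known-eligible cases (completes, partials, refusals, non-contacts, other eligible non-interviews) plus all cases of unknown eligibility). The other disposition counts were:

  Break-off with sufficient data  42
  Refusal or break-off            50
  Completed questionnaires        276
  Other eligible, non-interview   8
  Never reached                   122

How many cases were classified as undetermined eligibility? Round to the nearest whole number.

Num: 276 + 42 + 50 + 8 = 376
CON1 = 376 / D = 0.653
D = 376 / 0.653 = 575.8
Other denominator terms total 498
undetermined eligibility = 575.8 − 498 ≈ 78

78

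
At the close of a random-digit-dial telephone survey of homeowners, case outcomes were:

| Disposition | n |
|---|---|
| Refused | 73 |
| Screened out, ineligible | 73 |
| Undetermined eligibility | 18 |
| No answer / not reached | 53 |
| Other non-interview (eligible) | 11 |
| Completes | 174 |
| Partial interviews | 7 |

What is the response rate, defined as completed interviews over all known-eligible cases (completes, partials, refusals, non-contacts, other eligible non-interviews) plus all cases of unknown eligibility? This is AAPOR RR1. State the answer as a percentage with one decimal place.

51.8%

Top = 174
Denom = 174 + 7 + 73 + 53 + 11 + 18 = 336
RR1 = 174 / 336 = 0.5179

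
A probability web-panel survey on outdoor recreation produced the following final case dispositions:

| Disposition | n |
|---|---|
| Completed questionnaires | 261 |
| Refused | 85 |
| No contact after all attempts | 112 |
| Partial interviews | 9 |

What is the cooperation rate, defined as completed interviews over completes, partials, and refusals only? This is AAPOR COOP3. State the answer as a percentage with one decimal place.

73.5%

Top: 261
Denominator: 261 + 9 + 85 = 355
COOP3 = 261 / 355 = 0.7352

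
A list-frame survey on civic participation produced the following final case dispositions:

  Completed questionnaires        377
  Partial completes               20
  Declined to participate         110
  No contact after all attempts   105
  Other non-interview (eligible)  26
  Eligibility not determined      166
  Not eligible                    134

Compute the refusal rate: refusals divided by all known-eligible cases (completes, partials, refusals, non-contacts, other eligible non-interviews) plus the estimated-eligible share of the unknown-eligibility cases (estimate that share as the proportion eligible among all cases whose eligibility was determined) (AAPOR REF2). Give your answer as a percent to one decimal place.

14.2%

Num: 110
Known eligible: 377 + 20 + 110 + 105 + 26 = 638
e = 638 / (638 + 134) = 638 / 772 = 0.8264
Estimated eligible among unknowns: 0.8264 × 166 = 137.18
Denom: 638 + 137.18 = 775.18
REF2 = 110 / 775.18 = 0.1419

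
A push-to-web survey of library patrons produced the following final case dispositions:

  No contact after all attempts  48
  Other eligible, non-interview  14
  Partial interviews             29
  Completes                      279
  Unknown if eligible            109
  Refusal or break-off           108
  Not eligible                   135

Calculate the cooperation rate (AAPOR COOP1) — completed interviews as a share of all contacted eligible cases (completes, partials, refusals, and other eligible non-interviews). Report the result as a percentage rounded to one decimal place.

Top → 279
Denominator → 279 + 29 + 108 + 14 = 430
COOP1 = 279 / 430 = 0.6488

64.9%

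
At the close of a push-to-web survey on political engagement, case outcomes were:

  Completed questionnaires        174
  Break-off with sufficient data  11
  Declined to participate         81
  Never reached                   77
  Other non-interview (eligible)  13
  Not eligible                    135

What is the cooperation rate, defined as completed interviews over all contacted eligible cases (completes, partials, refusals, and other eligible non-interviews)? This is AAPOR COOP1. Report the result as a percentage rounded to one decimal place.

Num: 174
Denom: 174 + 11 + 81 + 13 = 279
COOP1 = 174 / 279 = 0.6237

62.4%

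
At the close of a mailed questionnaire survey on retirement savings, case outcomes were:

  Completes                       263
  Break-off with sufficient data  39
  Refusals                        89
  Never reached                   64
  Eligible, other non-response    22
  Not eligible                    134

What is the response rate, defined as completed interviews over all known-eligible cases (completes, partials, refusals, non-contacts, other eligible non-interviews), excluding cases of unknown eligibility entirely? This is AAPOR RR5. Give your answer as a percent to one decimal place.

55.1%

Num: 263
Denom: 263 + 39 + 89 + 64 + 22 = 477
RR5 = 263 / 477 = 0.5514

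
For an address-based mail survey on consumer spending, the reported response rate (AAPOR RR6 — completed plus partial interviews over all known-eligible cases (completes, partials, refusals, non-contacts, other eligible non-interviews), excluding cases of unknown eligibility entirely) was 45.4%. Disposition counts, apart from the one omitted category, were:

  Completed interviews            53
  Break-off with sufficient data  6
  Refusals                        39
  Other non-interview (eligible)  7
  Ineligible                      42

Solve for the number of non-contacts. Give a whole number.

25

Num → 53 + 6 = 59
RR6 = 59 / D = 0.454
D = 59 / 0.454 = 130.0
Remaining denominator categories sum to 105
non-contacts = 130.0 − 105 ≈ 25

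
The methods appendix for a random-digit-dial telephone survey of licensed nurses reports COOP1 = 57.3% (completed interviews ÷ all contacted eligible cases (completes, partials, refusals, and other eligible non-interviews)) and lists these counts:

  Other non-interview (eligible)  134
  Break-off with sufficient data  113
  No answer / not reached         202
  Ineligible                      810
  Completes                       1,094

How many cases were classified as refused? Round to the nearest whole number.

COOP1 = 1094 / D = 0.573
D = 1094 / 0.573 = 1909.2
Rest of base = 1341
refused = 1909.2 − 1341 ≈ 568

568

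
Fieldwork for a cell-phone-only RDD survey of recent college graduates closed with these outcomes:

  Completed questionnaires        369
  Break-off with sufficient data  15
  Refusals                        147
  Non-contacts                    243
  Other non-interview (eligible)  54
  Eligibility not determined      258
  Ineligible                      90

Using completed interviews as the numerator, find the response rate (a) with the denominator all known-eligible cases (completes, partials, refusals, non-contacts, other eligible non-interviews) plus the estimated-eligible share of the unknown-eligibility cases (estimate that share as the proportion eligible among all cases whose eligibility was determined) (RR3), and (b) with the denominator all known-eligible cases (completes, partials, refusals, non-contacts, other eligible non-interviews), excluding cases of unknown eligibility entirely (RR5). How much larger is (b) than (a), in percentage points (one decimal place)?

Top: 369
Eligible (known): 369 + 15 + 147 + 243 + 54 = 828
e = 828 / (828 + 90) = 828 / 918 = 0.9020
Eligible share of unknowns: 0.9020 × 258 = 232.72
Denom: 828 + 232.72 = 1060.72
RR3 = 369 / 1060.72 = 0.3479
Denom: 369 + 15 + 147 + 243 + 54 = 828
RR5 = 369 / 828 = 0.4457
Difference = 44.57 − 34.79 = 9.78 percentage points

9.8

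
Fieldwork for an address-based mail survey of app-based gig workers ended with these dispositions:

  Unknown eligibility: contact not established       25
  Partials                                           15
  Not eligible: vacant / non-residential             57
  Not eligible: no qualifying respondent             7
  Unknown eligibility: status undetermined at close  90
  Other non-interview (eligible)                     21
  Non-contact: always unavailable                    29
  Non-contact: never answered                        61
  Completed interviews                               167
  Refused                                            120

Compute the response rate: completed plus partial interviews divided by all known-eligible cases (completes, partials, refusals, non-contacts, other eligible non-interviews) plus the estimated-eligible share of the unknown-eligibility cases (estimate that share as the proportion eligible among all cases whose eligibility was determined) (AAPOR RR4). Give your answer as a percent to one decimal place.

No answer / not reached = 61 + 29 = 90
Undetermined eligibility = 25 + 90 = 115
Ineligible = 7 + 57 = 64
Num: 167 + 15 = 182
Known eligible: 167 + 15 + 120 + 90 + 21 = 413
e = 413 / (413 + 64) = 413 / 477 = 0.8658
Estimated eligible among unknowns: 0.8658 × 115 = 99.57
Base: 413 + 99.57 = 512.57
RR4 = 182 / 512.57 = 0.3551

35.5%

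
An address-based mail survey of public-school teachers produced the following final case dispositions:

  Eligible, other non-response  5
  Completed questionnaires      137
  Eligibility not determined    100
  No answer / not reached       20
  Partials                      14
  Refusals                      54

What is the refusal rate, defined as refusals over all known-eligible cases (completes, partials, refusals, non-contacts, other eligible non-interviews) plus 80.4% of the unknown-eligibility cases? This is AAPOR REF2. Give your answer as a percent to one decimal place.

Top = 54
Known eligible = 137 + 14 + 54 + 20 + 5 = 230
e × U = 0.8040 × 100 = 80.40
Denom = 230 + 80.40 = 310.40
REF2 = 54 / 310.40 = 0.1740

17.4%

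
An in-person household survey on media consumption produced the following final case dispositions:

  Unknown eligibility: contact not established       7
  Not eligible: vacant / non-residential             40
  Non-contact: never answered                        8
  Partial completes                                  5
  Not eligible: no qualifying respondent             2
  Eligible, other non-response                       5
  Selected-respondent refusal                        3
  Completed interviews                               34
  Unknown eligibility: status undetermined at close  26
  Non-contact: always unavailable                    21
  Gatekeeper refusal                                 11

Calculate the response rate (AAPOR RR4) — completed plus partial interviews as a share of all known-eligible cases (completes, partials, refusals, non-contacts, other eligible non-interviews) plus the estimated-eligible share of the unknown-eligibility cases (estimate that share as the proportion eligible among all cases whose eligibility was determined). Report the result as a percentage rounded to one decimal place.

35.7%

Refused = 11 + 3 = 14
No contact after all attempts = 8 + 21 = 29
Undetermined eligibility = 7 + 26 = 33
Ineligible = 2 + 40 = 42
Numerator: 34 + 5 = 39
Eligible (known): 34 + 5 + 14 + 29 + 5 = 87
e = 87 / (87 + 42) = 87 / 129 = 0.6744
Estimated eligible among unknowns: 0.6744 × 33 = 22.26
Base: 87 + 22.26 = 109.26
RR4 = 39 / 109.26 = 0.3569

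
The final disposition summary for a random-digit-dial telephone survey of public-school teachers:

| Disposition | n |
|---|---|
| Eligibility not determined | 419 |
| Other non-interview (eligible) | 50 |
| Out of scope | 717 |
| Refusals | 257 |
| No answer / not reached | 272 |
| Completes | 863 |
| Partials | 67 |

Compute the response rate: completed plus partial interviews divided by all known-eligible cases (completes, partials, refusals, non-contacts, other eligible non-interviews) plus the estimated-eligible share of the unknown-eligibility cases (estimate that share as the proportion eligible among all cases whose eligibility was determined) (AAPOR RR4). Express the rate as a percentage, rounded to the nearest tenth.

51.9%

Top → 863 + 67 = 930
Eligible (known) → 863 + 67 + 257 + 272 + 50 = 1509
e = 1509 / (1509 + 717) = 1509 / 2226 = 0.6779
e × U → 0.6779 × 419 = 284.04
Denominator → 1509 + 284.04 = 1793.04
RR4 = 930 / 1793.04 = 0.5187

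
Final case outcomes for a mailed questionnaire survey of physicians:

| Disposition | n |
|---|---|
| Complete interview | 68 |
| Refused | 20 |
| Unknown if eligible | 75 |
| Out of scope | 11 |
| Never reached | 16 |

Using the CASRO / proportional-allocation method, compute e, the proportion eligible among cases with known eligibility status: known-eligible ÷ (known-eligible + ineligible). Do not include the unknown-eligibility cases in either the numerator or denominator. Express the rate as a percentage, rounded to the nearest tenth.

Eligible (known) = 68 + 20 + 16 = 104
e = 104 / (104 + 11) = 104 / 115 = 0.9043

90.4%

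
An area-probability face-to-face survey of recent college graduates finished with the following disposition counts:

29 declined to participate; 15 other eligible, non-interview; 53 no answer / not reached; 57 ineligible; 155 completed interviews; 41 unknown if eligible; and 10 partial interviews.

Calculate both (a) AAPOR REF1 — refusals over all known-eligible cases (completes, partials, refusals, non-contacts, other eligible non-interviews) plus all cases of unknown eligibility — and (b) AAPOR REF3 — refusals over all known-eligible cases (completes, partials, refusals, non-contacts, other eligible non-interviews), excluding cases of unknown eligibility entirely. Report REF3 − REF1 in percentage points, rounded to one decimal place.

Top = 29
Denom = 155 + 10 + 29 + 53 + 15 + 41 = 303
REF1 = 29 / 303 = 0.0957
Denom = 155 + 10 + 29 + 53 + 15 = 262
REF3 = 29 / 262 = 0.1107
Difference = 11.07 − 9.57 = 1.50 percentage points

1.5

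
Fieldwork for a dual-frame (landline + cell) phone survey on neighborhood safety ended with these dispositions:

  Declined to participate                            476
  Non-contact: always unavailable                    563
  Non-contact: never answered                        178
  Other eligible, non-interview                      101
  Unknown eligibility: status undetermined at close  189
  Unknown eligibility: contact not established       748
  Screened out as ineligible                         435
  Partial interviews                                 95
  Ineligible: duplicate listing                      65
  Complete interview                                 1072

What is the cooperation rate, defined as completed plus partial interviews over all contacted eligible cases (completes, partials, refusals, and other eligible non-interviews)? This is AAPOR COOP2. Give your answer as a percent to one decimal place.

66.9%

Never reached = 178 + 563 = 741
Unknown if eligible = 748 + 189 = 937
Screened out, ineligible = 435 + 65 = 500
Numerator = 1072 + 95 = 1167
Base = 1072 + 95 + 476 + 101 = 1744
COOP2 = 1167 / 1744 = 0.6692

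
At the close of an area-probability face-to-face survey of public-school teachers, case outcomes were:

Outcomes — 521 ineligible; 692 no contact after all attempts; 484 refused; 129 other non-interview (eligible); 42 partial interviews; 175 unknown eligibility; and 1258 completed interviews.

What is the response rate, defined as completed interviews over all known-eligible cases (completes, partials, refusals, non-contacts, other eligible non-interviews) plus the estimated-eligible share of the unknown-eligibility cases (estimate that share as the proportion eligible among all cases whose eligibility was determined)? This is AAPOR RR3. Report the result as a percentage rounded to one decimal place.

45.7%

Top: 1258
Known eligible: 1258 + 42 + 484 + 692 + 129 = 2605
e = 2605 / (2605 + 521) = 2605 / 3126 = 0.8333
Eligible share of unknowns: 0.8333 × 175 = 145.83
Base: 2605 + 145.83 = 2750.83
RR3 = 1258 / 2750.83 = 0.4573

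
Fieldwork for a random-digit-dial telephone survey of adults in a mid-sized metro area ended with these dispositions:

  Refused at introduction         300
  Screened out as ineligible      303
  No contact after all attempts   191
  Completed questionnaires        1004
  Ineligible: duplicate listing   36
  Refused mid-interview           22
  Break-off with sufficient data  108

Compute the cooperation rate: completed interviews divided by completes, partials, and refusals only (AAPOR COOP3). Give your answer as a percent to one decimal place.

Refusals = 300 + 22 = 322
Screened out, ineligible = 303 + 36 = 339
Num = 1004
Base = 1004 + 108 + 322 = 1434
COOP3 = 1004 / 1434 = 0.7001

70.0%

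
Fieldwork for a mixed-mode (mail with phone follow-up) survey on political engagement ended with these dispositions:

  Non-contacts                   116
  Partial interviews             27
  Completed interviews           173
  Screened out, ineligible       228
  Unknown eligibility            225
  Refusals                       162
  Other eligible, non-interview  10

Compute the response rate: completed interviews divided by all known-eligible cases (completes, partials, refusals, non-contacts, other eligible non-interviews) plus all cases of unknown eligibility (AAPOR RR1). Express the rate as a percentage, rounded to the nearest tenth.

24.3%

Num → 173
Denom → 173 + 27 + 162 + 116 + 10 + 225 = 713
RR1 = 173 / 713 = 0.2426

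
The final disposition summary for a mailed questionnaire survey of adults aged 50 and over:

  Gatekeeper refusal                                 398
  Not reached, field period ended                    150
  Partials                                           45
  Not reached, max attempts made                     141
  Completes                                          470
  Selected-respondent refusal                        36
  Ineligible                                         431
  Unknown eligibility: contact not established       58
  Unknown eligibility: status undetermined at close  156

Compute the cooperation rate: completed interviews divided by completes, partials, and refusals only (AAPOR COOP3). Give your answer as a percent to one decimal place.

Refusals = 398 + 36 = 434
Non-contacts = 150 + 141 = 291
Eligibility not determined = 58 + 156 = 214
Numerator: 470
Denominator: 470 + 45 + 434 = 949
COOP3 = 470 / 949 = 0.4953

49.5%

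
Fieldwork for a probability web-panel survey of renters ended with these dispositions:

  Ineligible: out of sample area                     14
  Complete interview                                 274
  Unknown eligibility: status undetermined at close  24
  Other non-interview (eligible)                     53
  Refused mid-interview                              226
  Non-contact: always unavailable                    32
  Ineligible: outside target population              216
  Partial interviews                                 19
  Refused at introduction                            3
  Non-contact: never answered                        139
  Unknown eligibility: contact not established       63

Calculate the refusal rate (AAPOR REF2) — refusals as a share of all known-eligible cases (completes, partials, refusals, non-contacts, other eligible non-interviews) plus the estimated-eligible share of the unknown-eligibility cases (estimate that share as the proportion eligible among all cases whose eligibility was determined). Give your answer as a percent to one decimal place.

28.2%

Refusal or break-off = 3 + 226 = 229
Never reached = 139 + 32 = 171
Unknown if eligible = 63 + 24 = 87
Not eligible = 216 + 14 = 230
Num = 229
Known eligible = 274 + 19 + 229 + 171 + 53 = 746
e = 746 / (746 + 230) = 746 / 976 = 0.7643
Estimated eligible among unknowns = 0.7643 × 87 = 66.49
Base = 746 + 66.49 = 812.49
REF2 = 229 / 812.49 = 0.2818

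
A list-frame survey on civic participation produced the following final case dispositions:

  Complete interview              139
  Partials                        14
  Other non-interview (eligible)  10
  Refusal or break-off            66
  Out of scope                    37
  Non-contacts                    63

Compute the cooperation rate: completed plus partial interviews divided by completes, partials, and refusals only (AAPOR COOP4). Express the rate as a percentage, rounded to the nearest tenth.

Num = 139 + 14 = 153
Base = 139 + 14 + 66 = 219
COOP4 = 153 / 219 = 0.6986

69.9%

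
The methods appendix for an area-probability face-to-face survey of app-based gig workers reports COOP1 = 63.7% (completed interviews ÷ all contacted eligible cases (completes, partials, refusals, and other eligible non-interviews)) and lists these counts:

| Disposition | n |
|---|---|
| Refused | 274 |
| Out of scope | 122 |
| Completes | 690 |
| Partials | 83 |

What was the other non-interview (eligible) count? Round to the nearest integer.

36

COOP1 = 690 / D = 0.637
D = 690 / 0.637 = 1083.2
Other denominator terms total 1047
other non-interview (eligible) = 1083.2 − 1047 ≈ 36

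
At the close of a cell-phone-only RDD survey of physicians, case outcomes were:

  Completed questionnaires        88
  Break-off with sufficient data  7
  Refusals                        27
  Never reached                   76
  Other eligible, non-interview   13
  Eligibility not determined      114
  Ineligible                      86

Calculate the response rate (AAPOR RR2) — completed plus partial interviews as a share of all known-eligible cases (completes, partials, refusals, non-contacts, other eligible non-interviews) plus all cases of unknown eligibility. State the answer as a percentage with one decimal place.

29.2%

Numerator = 88 + 7 = 95
Denominator = 88 + 7 + 27 + 76 + 13 + 114 = 325
RR2 = 95 / 325 = 0.2923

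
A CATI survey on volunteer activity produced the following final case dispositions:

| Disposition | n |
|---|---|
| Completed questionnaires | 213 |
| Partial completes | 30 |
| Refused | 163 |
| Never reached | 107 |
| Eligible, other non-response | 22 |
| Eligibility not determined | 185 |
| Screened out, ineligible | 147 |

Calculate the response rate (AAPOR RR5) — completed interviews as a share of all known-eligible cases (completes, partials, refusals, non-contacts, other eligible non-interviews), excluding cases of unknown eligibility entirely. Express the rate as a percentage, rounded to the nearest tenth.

39.8%

Num → 213
Denominator → 213 + 30 + 163 + 107 + 22 = 535
RR5 = 213 / 535 = 0.3981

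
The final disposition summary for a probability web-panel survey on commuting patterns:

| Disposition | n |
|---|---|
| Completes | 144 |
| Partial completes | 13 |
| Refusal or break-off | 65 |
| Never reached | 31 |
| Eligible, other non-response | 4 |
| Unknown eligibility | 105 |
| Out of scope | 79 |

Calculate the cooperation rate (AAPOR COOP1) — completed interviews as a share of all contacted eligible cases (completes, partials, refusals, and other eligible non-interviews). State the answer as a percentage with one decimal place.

63.7%

Numerator → 144
Base → 144 + 13 + 65 + 4 = 226
COOP1 = 144 / 226 = 0.6372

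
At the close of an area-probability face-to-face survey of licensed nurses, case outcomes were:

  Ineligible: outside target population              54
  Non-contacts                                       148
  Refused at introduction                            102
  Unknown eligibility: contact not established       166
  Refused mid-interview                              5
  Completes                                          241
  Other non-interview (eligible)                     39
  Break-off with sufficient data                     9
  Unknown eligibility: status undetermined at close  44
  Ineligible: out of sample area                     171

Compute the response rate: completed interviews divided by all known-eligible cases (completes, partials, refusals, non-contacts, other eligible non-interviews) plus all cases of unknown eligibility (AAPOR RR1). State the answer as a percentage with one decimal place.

Refusals = 102 + 5 = 107
Undetermined eligibility = 166 + 44 = 210
Not eligible = 54 + 171 = 225
Top = 241
Base = 241 + 9 + 107 + 148 + 39 + 210 = 754
RR1 = 241 / 754 = 0.3196

32.0%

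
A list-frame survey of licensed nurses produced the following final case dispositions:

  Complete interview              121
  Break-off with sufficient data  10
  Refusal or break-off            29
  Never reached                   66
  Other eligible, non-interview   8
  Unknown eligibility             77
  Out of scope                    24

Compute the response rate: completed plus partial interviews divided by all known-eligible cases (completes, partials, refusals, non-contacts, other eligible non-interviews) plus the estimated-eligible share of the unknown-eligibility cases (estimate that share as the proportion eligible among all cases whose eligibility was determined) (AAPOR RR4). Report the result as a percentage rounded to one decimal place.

Num = 121 + 10 = 131
Eligible (known) = 121 + 10 + 29 + 66 + 8 = 234
e = 234 / (234 + 24) = 234 / 258 = 0.9070
Eligible share of unknowns = 0.9070 × 77 = 69.84
Denom = 234 + 69.84 = 303.84
RR4 = 131 / 303.84 = 0.4311

43.1%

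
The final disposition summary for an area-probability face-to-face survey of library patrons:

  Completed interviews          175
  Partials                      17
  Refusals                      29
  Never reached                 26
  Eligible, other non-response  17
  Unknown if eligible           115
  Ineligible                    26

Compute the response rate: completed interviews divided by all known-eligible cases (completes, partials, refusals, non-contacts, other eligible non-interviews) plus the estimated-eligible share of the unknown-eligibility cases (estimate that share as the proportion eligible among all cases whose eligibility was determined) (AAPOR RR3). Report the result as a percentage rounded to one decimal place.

47.5%

Top → 175
Eligible (known) → 175 + 17 + 29 + 26 + 17 = 264
e = 264 / (264 + 26) = 264 / 290 = 0.9103
Eligible share of unknowns → 0.9103 × 115 = 104.68
Base → 264 + 104.68 = 368.68
RR3 = 175 / 368.68 = 0.4747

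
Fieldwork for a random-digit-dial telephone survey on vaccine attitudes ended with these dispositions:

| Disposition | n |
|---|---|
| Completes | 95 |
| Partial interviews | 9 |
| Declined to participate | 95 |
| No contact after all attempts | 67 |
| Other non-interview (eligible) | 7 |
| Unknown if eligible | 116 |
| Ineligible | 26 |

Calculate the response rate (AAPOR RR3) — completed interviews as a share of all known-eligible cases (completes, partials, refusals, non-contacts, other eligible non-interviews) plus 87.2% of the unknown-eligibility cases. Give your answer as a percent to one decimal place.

25.4%

Num = 95
Eligible (known) = 95 + 9 + 95 + 67 + 7 = 273
Eligible share of unknowns = 0.8720 × 116 = 101.15
Denom = 273 + 101.15 = 374.15
RR3 = 95 / 374.15 = 0.2539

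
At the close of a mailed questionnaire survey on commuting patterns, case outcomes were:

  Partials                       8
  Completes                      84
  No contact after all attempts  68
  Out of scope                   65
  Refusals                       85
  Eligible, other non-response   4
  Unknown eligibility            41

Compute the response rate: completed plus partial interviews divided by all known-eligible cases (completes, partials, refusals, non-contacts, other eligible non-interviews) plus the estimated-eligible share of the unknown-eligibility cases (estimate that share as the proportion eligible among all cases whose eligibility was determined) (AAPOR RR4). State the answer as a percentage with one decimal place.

Num → 84 + 8 = 92
Eligible (known) → 84 + 8 + 85 + 68 + 4 = 249
e = 249 / (249 + 65) = 249 / 314 = 0.7930
Estimated eligible among unknowns → 0.7930 × 41 = 32.51
Denom → 249 + 32.51 = 281.51
RR4 = 92 / 281.51 = 0.3268

32.7%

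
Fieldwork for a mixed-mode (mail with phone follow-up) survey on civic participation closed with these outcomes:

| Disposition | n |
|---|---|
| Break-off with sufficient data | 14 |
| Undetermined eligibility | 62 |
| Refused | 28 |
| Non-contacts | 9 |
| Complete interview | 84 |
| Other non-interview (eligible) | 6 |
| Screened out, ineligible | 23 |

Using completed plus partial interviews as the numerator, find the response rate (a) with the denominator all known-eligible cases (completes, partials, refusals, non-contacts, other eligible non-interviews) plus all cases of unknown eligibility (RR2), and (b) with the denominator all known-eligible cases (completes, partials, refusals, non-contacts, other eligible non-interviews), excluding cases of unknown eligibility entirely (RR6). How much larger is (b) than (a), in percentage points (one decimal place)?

Top → 84 + 14 = 98
Denom → 84 + 14 + 28 + 9 + 6 + 62 = 203
RR2 = 98 / 203 = 0.4828
Denom → 84 + 14 + 28 + 9 + 6 = 141
RR6 = 98 / 141 = 0.6950
Difference = 69.50 − 48.28 = 21.22 percentage points

21.2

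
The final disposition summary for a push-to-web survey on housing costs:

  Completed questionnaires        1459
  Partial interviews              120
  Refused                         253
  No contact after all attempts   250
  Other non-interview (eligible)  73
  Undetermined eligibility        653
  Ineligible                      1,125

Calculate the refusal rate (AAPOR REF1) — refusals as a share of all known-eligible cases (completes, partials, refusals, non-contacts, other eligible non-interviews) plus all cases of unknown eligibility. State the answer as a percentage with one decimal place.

9.0%

Top → 253
Denominator → 1459 + 120 + 253 + 250 + 73 + 653 = 2808
REF1 = 253 / 2808 = 0.0901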